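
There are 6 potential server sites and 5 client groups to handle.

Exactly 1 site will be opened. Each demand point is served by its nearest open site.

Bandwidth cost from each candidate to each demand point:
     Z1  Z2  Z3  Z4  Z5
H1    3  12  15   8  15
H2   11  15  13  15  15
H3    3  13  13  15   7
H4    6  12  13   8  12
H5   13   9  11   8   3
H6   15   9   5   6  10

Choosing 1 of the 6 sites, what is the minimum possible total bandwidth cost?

Open {H5}.
  Z1→H5 13, Z2→H5 9, Z3→H5 11, Z4→H5 8, Z5→H5 3  ⇒ total 44.
Compare {H6}: total 45.
Compare {H3}: total 51.
No size-1 selection does better; minimum is 44.

44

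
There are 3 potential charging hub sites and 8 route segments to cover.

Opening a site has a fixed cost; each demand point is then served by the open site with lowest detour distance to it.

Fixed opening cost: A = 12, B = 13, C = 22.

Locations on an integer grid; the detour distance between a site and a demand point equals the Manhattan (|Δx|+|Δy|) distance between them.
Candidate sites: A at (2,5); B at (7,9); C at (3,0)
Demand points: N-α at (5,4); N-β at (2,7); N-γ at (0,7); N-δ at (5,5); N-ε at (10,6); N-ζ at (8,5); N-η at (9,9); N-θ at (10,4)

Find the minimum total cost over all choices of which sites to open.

Open {A, B}: assign each demand point to its cheapest open site.
  N-α→A 4, N-β→A 2, N-γ→A 4, N-δ→A 3, N-ε→B 6, N-ζ→B 5, N-η→B 2, N-θ→B 8
  detour distance 34, fixed 25 → total 59.
Compare {A}: detour distance 48 + fixed 12 = 60.
Compare {B}: detour distance 50 + fixed 13 = 63.
Compare {A, B, C}: detour distance 34 + fixed 47 = 81.
All other subsets cost ≥ 60. Minimum total cost: 59.

59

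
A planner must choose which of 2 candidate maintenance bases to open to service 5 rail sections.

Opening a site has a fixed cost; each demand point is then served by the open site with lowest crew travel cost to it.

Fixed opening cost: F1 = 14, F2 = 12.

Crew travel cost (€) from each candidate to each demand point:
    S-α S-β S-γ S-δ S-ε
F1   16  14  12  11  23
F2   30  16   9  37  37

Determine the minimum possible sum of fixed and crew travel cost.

Open {F1}: assign each demand point to its cheapest open site.
  S-α→F1 16, S-β→F1 14, S-γ→F1 12, S-δ→F1 11, S-ε→F1 23
  crew travel cost 76, fixed 14 → total 90.
Compare {F1, F2}: crew travel cost 73 + fixed 26 = 99.
Compare {F2}: crew travel cost 129 + fixed 12 = 141.

90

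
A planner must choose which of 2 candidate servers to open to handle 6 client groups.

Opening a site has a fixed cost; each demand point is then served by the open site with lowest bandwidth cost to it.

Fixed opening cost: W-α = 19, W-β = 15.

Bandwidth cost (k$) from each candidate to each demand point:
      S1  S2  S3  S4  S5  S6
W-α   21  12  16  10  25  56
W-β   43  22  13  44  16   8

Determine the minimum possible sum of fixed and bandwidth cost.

Open {W-α, W-β}: assign each demand point to its cheapest open site.
  S1→W-α 21, S2→W-α 12, S3→W-β 13, S4→W-α 10, S5→W-β 16, S6→W-β 8
  bandwidth cost 80, fixed 34 → total 114.
Compare {W-α}: bandwidth cost 140 + fixed 19 = 159.
Compare {W-β}: bandwidth cost 146 + fixed 15 = 161.

114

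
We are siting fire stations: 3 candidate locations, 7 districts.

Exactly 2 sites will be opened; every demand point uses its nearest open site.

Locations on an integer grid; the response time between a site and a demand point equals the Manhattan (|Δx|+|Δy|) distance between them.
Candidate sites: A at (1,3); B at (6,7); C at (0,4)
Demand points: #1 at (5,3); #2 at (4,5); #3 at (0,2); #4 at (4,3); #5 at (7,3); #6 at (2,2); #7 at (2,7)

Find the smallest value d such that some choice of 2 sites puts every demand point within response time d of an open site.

5

Open {A, B}.
  Farthest demand point is #5 at response time 5 (to B); all others are ≤ 5.
With {B, C} the worst case is 5.
With {A, C} the worst case is 6.
No size-2 selection achieves below 5.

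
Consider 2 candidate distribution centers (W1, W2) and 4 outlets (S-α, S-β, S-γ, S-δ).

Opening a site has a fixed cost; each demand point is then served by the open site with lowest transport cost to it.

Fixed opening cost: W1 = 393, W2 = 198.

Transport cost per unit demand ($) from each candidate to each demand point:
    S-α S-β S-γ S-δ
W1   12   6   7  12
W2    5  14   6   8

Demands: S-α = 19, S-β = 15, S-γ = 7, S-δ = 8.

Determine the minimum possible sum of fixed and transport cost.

Open {W2}: assign each demand point to its cheapest open site.
  S-α→W2 19×5=95, S-β→W2 15×14=210, S-γ→W2 7×6=42, S-δ→W2 8×8=64
  transport cost 411, fixed 198 → total 609.
Compare {W1}: transport cost 463 + fixed 393 = 856.
Compare {W1, W2}: transport cost 291 + fixed 591 = 882.

609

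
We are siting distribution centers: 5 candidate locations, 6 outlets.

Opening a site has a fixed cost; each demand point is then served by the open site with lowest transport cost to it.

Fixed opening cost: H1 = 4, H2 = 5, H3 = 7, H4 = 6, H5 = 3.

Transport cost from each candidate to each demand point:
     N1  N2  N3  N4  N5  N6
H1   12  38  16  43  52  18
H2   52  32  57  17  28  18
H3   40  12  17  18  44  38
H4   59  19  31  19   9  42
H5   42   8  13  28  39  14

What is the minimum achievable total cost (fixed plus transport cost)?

Open {H1, H4, H5}: assign each demand point to its cheapest open site.
  N1→H1 12, N2→H5 8, N3→H5 13, N4→H4 19, N5→H4 9, N6→H5 14
  transport cost 75, fixed 13 → total 88.
Compare {H1, H2, H4, H5}: transport cost 73 + fixed 18 = 91.
Compare {H1, H3, H4, H5}: transport cost 74 + fixed 20 = 94.
Compare {H1, H2, H3, H4, H5}: transport cost 73 + fixed 25 = 98.
All other subsets cost ≥ 91. Minimum total cost: 88.

88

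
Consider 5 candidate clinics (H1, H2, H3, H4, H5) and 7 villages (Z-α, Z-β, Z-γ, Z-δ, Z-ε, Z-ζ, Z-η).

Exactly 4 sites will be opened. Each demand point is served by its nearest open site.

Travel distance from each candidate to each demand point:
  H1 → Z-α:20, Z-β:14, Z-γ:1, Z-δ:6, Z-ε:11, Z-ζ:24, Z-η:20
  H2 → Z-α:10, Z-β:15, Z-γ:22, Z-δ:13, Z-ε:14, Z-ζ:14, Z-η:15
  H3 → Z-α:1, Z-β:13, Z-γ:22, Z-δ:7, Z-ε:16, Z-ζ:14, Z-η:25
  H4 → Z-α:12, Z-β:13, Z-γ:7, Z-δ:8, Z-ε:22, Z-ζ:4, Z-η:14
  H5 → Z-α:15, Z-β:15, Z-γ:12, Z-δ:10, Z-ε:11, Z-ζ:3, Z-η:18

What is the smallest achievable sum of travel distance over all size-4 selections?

49

Open {H1, H3, H4, H5}.
  Z-α→H3 1, Z-β→H3 13, Z-γ→H1 1, Z-δ→H1 6, Z-ε→H1 11, Z-ζ→H5 3, Z-η→H4 14  ⇒ total 49.
Compare {H1, H2, H3, H4}: total 50.
Compare {H1, H2, H3, H5}: total 50.
No size-4 selection does better; minimum is 49.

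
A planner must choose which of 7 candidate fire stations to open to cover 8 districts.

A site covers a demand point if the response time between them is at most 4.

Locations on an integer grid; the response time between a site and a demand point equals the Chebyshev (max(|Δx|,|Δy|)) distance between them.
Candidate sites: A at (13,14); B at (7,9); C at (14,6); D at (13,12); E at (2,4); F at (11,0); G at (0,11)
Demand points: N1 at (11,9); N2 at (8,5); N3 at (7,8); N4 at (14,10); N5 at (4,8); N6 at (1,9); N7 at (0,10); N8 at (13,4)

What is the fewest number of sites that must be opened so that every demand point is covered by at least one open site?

3

Coverage sets (demand points within 4 of each site):
  A: {N4}
  B: {N1, N2, N3, N5}
  C: {N1, N4, N8}
  D: {N1, N4}
  E: {N5}
  F: {N8}
  G: {N5, N6, N7}
No 2 sites suffice: every size-2 union leaves at least one demand point uncovered.
But {B, C, G} covers everything, so the minimum is 3.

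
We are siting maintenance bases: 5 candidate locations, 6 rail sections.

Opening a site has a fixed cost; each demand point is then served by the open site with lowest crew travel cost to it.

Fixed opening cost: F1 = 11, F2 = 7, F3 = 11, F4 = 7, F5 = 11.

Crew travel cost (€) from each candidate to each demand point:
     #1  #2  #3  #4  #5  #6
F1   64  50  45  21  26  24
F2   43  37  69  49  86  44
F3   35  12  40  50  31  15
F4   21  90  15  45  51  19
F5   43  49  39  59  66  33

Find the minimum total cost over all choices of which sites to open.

139

Open {F1, F3, F4}: assign each demand point to its cheapest open site.
  #1→F4 21, #2→F3 12, #3→F4 15, #4→F1 21, #5→F1 26, #6→F3 15
  crew travel cost 110, fixed 29 → total 139.
Compare {F1, F2, F3, F4}: crew travel cost 110 + fixed 36 = 146.
Compare {F1, F3, F4, F5}: crew travel cost 110 + fixed 40 = 150.
Compare {F3, F4}: crew travel cost 139 + fixed 18 = 157.
All other subsets cost ≥ 146. Minimum total cost: 139.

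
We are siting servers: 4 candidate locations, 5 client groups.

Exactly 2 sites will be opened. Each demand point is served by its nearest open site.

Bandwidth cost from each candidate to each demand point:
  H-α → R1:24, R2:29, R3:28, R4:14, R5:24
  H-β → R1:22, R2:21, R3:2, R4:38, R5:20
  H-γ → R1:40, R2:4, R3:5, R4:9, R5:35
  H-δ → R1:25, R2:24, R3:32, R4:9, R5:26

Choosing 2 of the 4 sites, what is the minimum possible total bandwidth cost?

57

Open {H-β, H-γ}.
  R1→H-β 22, R2→H-γ 4, R3→H-β 2, R4→H-γ 9, R5→H-β 20  ⇒ total 57.
Compare {H-α, H-γ}: total 66.
Compare {H-γ, H-δ}: total 69.
No size-2 selection does better; minimum is 57.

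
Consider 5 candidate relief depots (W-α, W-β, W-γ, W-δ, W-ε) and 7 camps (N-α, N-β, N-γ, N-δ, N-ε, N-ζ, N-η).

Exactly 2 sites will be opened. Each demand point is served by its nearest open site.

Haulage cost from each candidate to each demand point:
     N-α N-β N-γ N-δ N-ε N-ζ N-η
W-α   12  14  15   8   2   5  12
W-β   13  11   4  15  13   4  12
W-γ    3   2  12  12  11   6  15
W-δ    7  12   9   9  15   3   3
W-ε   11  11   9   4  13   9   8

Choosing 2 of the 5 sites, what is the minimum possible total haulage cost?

40

Open {W-γ, W-δ}.
  N-α→W-γ 3, N-β→W-γ 2, N-γ→W-δ 9, N-δ→W-δ 9, N-ε→W-γ 11, N-ζ→W-δ 3, N-η→W-δ 3  ⇒ total 40.
Compare {W-γ, W-ε}: total 43.
Compare {W-α, W-γ}: total 44.
No size-2 selection does better; minimum is 40.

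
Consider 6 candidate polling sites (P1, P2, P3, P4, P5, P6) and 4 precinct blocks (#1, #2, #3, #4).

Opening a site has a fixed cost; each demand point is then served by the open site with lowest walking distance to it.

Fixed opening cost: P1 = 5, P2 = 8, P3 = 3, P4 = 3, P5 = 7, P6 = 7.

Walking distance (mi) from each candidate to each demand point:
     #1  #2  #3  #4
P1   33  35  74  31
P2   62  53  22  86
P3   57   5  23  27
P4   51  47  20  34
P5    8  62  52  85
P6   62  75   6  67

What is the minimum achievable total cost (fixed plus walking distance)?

Open {P3, P5, P6}: assign each demand point to its cheapest open site.
  #1→P5 8, #2→P3 5, #3→P6 6, #4→P3 27
  walking distance 46, fixed 17 → total 63.
Compare {P3, P4, P5, P6}: walking distance 46 + fixed 20 = 66.
Compare {P1, P3, P5, P6}: walking distance 46 + fixed 22 = 68.
Compare {P2, P3, P5, P6}: walking distance 46 + fixed 25 = 71.
All other subsets cost ≥ 66. Minimum total cost: 63.

63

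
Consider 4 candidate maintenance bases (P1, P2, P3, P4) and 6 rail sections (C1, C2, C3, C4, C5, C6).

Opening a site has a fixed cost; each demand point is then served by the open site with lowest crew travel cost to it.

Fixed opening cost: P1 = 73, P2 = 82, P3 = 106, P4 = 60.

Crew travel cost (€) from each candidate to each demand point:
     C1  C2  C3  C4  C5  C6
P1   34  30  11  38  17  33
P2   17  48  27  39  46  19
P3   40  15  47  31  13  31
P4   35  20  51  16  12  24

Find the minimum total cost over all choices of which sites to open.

Open {P4}: assign each demand point to its cheapest open site.
  C1→P4 35, C2→P4 20, C3→P4 51, C4→P4 16, C5→P4 12, C6→P4 24
  crew travel cost 158, fixed 60 → total 218.
Compare {P1}: crew travel cost 163 + fixed 73 = 236.
Compare {P1, P4}: crew travel cost 117 + fixed 133 = 250.
Compare {P2, P4}: crew travel cost 111 + fixed 142 = 253.
All other subsets cost ≥ 236. Minimum total cost: 218.

218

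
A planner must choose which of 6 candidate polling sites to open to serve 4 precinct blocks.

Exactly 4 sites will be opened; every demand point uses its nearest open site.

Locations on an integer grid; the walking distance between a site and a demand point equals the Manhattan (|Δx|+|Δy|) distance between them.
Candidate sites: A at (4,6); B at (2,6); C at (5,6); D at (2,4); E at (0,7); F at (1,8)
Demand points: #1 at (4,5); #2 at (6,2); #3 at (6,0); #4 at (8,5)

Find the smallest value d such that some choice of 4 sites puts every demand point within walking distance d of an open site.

7

Open {A, B, C, D}.
  Farthest demand point is #3 at walking distance 7 (to C); all others are ≤ 7.
With {A, B, C, E} the worst case is 7.
With {A, B, C, F} the worst case is 7.
No size-4 selection achieves below 7.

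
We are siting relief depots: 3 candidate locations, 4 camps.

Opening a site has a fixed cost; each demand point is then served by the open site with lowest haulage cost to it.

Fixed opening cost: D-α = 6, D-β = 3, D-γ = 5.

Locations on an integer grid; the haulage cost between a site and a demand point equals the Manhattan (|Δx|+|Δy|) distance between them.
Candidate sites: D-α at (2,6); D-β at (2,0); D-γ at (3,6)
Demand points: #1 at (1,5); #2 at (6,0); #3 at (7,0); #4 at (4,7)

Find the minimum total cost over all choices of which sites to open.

22

Open {D-β, D-γ}: assign each demand point to its cheapest open site.
  #1→D-γ 3, #2→D-β 4, #3→D-β 5, #4→D-γ 2
  haulage cost 14, fixed 8 → total 22.
Compare {D-α, D-β}: haulage cost 14 + fixed 9 = 23.
Compare {D-β}: haulage cost 24 + fixed 3 = 27.
Compare {D-α, D-β, D-γ}: haulage cost 13 + fixed 14 = 27.
All other subsets cost ≥ 23. Minimum total cost: 22.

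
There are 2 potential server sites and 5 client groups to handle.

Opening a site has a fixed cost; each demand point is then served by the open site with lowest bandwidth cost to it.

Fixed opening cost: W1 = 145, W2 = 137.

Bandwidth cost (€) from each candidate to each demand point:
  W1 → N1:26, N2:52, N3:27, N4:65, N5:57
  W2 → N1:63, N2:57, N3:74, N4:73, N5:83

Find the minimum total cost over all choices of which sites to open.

Open {W1}: assign each demand point to its cheapest open site.
  N1→W1 26, N2→W1 52, N3→W1 27, N4→W1 65, N5→W1 57
  bandwidth cost 227, fixed 145 → total 372.
Compare {W2}: bandwidth cost 350 + fixed 137 = 487.
Compare {W1, W2}: bandwidth cost 227 + fixed 282 = 509.

372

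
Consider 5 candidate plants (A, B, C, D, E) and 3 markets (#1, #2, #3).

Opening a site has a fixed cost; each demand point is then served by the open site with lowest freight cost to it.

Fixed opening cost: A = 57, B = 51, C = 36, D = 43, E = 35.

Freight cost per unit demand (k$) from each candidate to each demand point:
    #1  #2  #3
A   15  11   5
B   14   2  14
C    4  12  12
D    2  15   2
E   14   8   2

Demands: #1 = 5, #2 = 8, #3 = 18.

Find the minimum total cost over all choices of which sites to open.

Open {B, D}: assign each demand point to its cheapest open site.
  #1→D 5×2=10, #2→B 8×2=16, #3→D 18×2=36
  freight cost 62, fixed 94 → total 156.
Compare {D, E}: freight cost 110 + fixed 78 = 188.
Compare {C, E}: freight cost 120 + fixed 71 = 191.
Compare {B, D, E}: freight cost 62 + fixed 129 = 191.
All other subsets cost ≥ 188. Minimum total cost: 156.

156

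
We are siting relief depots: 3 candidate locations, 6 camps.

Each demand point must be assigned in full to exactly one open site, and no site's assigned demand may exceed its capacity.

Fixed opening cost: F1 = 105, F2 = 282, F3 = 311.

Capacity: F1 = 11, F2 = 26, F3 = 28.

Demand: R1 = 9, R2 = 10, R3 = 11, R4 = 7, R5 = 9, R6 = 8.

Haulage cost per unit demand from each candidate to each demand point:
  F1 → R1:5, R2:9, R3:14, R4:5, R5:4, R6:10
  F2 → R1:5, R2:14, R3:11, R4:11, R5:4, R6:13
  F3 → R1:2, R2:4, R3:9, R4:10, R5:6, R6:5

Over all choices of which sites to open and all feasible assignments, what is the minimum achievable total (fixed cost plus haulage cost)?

987

Open {F2, F3}; cheapest assignment that respects the capacities:
  F2 (cap 26, load 26): R1, R5, R6 — cost 9×5 + 9×4 + 8×13 = 185
  F3 (cap 28, load 28): R2, R3, R4 — cost 10×4 + 11×9 + 7×10 = 209
  Shipping 394, fixed 593 → total 987.
  Any other capacity-feasible assignment to {F2, F3} ships for at least 394.
Compare {F1, F2, F3}: its best feasible assignment gives total 988.
Every other set of open sites that can feasibly serve all demand totals ≥ 988 even under its best assignment. Minimum: 987.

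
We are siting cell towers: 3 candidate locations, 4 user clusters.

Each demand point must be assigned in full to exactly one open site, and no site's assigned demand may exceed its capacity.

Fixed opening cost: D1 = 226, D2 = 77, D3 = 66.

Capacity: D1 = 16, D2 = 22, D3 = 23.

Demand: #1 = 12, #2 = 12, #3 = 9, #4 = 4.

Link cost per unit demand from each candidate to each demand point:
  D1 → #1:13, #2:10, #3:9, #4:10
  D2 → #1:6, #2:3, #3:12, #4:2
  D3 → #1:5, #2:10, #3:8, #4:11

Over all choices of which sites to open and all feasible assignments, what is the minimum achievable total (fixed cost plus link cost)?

Open {D2, D3}; cheapest assignment that respects the capacities:
  D2 (cap 22, load 16): #2, #4 — cost 12×3 + 4×2 = 44
  D3 (cap 23, load 21): #1, #3 — cost 12×5 + 9×8 = 132
  Shipping 176, fixed 143 → total 319.
  Any other capacity-feasible assignment to {D2, D3} ships for at least 176.
Compare {D1, D2, D3}: its best feasible assignment gives total 545.
Compare {D1, D3}: its best feasible assignment gives total 584.
Every other set of open sites that can feasibly serve all demand totals ≥ 545 even under its best assignment. Minimum: 319.

319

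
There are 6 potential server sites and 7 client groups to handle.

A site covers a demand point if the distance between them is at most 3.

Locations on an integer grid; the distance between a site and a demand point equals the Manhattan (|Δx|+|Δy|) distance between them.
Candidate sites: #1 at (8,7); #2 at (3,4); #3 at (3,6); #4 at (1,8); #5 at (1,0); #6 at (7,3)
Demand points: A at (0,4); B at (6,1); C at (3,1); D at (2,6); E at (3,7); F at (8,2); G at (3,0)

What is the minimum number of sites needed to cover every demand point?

3

Coverage sets (demand points within 3 of each site):
  #1: {}
  #2: {A, C, D, E}
  #3: {D, E}
  #4: {D, E}
  #5: {C, G}
  #6: {B, F}
No 2 sites suffice: every size-2 union leaves at least one demand point uncovered.
But {#2, #5, #6} covers everything, so the minimum is 3.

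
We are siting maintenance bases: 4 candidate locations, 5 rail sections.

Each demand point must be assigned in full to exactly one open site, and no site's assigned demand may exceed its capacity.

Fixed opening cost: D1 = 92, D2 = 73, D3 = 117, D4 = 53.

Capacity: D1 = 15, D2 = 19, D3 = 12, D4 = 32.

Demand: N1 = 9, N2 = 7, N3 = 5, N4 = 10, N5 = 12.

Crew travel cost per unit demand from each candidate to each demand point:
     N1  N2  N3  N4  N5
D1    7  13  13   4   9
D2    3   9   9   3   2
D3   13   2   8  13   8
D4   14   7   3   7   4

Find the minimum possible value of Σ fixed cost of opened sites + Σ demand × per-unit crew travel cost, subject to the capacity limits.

Open {D2, D4}; cheapest assignment that respects the capacities:
  D2 (cap 19, load 19): N1, N4 — cost 9×3 + 10×3 = 57
  D4 (cap 32, load 24): N2, N3, N5 — cost 7×7 + 5×3 + 12×4 = 112
  Shipping 169, fixed 126 → total 295.
  Any other capacity-feasible assignment to {D2, D4} ships for at least 169.
Compare {D2, D3, D4}: its best feasible assignment gives total 377.
Compare {D1, D2, D4}: its best feasible assignment gives total 387.
Every other set of open sites that can feasibly serve all demand totals ≥ 377 even under its best assignment. Minimum: 295.

295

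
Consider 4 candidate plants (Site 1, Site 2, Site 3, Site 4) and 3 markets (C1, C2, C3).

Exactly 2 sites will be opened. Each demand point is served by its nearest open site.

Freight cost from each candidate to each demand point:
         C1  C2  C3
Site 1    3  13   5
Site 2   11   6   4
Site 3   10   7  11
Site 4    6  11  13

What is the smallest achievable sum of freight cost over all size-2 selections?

Open {Site 1, Site 2}.
  C1→Site 1 3, C2→Site 2 6, C3→Site 2 4  ⇒ total 13.
Compare {Site 1, Site 3}: total 15.
Compare {Site 2, Site 4}: total 16.
No size-2 selection does better; minimum is 13.

13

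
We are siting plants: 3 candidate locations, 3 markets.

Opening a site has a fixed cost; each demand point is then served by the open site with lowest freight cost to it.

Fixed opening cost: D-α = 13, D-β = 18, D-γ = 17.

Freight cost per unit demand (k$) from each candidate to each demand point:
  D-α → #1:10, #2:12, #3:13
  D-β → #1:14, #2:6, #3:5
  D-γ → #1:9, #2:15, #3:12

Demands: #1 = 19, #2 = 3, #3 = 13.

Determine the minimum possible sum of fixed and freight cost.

289

Open {D-β, D-γ}: assign each demand point to its cheapest open site.
  #1→D-γ 19×9=171, #2→D-β 3×6=18, #3→D-β 13×5=65
  freight cost 254, fixed 35 → total 289.
Compare {D-α, D-β, D-γ}: freight cost 254 + fixed 48 = 302.
Compare {D-α, D-β}: freight cost 273 + fixed 31 = 304.
Compare {D-β}: freight cost 349 + fixed 18 = 367.
All other subsets cost ≥ 302. Minimum total cost: 289.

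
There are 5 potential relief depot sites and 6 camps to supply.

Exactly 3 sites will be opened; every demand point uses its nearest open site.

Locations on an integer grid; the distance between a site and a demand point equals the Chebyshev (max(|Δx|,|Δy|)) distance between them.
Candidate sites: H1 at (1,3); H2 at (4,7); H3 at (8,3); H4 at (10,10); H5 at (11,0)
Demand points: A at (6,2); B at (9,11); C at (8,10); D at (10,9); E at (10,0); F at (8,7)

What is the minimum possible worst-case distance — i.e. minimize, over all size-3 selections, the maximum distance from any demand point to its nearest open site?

3

Open {H1, H3, H4}.
  Farthest demand point is E at distance 3 (to H3); all others are ≤ 3.
With {H2, H3, H4} the worst case is 3.
With {H3, H4, H5} the worst case is 3.
No size-3 selection achieves below 3.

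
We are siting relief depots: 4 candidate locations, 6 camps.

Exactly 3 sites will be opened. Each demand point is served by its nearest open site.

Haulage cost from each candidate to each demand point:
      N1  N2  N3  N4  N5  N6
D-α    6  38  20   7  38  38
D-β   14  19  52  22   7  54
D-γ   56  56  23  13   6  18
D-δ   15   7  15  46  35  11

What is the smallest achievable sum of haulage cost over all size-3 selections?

Open {D-α, D-γ, D-δ}.
  N1→D-α 6, N2→D-δ 7, N3→D-δ 15, N4→D-α 7, N5→D-γ 6, N6→D-δ 11  ⇒ total 52.
Compare {D-α, D-β, D-δ}: total 53.
Compare {D-β, D-γ, D-δ}: total 66.
No size-3 selection does better; minimum is 52.

52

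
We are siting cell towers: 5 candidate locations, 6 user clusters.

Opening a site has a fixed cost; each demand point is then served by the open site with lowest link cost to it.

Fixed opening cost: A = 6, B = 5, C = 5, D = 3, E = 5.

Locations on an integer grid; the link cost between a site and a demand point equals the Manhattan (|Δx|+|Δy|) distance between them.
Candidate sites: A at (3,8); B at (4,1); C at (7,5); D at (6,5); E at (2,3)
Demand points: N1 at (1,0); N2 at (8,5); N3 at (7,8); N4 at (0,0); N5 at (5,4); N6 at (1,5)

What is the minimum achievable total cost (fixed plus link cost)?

28

Open {D, E}: assign each demand point to its cheapest open site.
  N1→E 4, N2→D 2, N3→D 4, N4→E 5, N5→D 2, N6→E 3
  link cost 20, fixed 8 → total 28.
Compare {C, E}: link cost 19 + fixed 10 = 29.
Compare {B, D}: link cost 22 + fixed 8 = 30.
Compare {C, D, E}: link cost 18 + fixed 13 = 31.
All other subsets cost ≥ 29. Minimum total cost: 28.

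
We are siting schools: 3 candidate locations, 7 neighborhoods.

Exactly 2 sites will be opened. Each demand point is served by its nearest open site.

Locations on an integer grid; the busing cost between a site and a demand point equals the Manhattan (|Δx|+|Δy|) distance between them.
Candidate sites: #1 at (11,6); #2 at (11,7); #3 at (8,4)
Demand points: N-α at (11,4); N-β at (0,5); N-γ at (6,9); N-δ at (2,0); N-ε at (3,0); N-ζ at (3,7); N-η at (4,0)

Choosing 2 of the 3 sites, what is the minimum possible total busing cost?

53

Open {#1, #3}.
  N-α→#1 2, N-β→#3 9, N-γ→#3 7, N-δ→#3 10, N-ε→#3 9, N-ζ→#3 8, N-η→#3 8  ⇒ total 53.
Compare {#2, #3}: total 54.
Compare {#1, #2}: total 71.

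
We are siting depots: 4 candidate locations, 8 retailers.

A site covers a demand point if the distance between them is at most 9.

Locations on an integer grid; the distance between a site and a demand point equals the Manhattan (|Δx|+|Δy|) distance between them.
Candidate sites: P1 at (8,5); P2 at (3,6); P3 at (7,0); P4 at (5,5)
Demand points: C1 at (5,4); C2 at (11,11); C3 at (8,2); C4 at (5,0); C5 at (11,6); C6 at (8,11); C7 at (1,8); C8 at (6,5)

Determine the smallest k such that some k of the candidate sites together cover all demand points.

Coverage sets (demand points within 9 of each site):
  P1: {C1, C2, C3, C4, C5, C6, C8}
  P2: {C1, C3, C4, C5, C7, C8}
  P3: {C1, C3, C4, C8}
  P4: {C1, C3, C4, C5, C6, C7, C8}
No single site covers all 8 demand points.
But {P1, P2} covers everything, so the minimum is 2.

2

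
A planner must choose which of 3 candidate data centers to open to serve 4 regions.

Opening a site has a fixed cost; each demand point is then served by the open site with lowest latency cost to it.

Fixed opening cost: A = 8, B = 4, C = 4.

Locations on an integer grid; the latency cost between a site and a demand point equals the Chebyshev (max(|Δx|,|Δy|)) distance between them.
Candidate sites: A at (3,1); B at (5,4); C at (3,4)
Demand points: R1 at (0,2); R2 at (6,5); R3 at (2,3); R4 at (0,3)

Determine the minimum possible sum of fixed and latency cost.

Open {C}: assign each demand point to its cheapest open site.
  R1→C 3, R2→C 3, R3→C 1, R4→C 3
  latency cost 10, fixed 4 → total 14.
Compare {B, C}: latency cost 8 + fixed 8 = 16.
Compare {B}: latency cost 14 + fixed 4 = 18.
Compare {A}: latency cost 12 + fixed 8 = 20.
All other subsets cost ≥ 16. Minimum total cost: 14.

14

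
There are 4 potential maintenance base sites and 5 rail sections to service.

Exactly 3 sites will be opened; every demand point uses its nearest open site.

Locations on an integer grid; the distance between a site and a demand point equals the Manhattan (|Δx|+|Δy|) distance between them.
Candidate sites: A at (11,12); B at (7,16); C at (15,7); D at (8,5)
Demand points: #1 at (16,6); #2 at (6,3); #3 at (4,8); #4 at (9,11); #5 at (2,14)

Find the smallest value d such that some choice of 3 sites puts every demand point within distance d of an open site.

7

Open {B, C, D}.
  Farthest demand point is #3 at distance 7 (to D); all others are ≤ 7.
With {A, B, D} the worst case is 9.
With {A, C, D} the worst case is 11.
No size-3 selection achieves below 7.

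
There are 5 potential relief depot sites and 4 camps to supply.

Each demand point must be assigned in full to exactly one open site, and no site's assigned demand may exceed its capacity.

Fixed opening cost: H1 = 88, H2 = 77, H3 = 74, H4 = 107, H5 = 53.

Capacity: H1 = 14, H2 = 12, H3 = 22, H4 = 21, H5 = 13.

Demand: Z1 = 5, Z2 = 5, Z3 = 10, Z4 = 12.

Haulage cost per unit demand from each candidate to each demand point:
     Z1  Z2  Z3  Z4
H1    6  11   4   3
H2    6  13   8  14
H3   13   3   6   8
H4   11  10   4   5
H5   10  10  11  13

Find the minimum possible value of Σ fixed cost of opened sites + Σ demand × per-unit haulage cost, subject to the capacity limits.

338

Open {H1, H3}; cheapest assignment that respects the capacities:
  H1 (cap 14, load 12): Z4 — cost 12×3 = 36
  H3 (cap 22, load 20): Z1, Z2, Z3 — cost 5×13 + 5×3 + 10×6 = 140
  Shipping 176, fixed 162 → total 338.
  Any other capacity-feasible assignment to {H1, H3} ships for at least 176.
Compare {H3, H4}: its best feasible assignment gives total 371.
Compare {H1, H4}: its best feasible assignment gives total 376.
Every other set of open sites that can feasibly serve all demand totals ≥ 371 even under its best assignment. Minimum: 338.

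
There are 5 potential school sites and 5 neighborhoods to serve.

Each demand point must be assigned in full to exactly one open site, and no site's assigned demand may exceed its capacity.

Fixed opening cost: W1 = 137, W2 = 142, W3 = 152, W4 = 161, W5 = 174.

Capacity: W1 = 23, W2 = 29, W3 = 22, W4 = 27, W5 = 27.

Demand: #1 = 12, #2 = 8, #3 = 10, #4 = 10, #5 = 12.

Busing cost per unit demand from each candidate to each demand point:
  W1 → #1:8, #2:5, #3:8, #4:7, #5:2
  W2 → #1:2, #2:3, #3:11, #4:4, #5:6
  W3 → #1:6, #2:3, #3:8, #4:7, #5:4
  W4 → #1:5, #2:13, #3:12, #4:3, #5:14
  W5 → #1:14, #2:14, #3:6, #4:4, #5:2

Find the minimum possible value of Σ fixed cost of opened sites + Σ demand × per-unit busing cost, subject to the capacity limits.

622

Open {W1, W2, W4}; cheapest assignment that respects the capacities:
  W1 (cap 23, load 22): #3, #5 — cost 10×8 + 12×2 = 104
  W2 (cap 29, load 20): #1, #2 — cost 12×2 + 8×3 = 48
  W4 (cap 27, load 10): #4 — cost 10×3 = 30
  Shipping 182, fixed 440 → total 622.
  Any other capacity-feasible assignment to {W1, W2, W4} ships for at least 182.
Compare {W1, W2, W3}: its best feasible assignment gives total 623.
Compare {W1, W2, W5}: its best feasible assignment gives total 625.
Every other set of open sites that can feasibly serve all demand totals ≥ 623 even under its best assignment. Minimum: 622.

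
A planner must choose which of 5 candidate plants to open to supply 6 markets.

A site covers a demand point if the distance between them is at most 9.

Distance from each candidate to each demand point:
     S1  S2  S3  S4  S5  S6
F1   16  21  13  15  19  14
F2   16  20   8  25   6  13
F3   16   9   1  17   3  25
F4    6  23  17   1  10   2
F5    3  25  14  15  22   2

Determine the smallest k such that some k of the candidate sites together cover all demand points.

Coverage sets (demand points within 9 of each site):
  F1: {}
  F2: {S3, S5}
  F3: {S2, S3, S5}
  F4: {S1, S4, S6}
  F5: {S1, S6}
No single site covers all 6 demand points.
But {F3, F4} covers everything, so the minimum is 2.

2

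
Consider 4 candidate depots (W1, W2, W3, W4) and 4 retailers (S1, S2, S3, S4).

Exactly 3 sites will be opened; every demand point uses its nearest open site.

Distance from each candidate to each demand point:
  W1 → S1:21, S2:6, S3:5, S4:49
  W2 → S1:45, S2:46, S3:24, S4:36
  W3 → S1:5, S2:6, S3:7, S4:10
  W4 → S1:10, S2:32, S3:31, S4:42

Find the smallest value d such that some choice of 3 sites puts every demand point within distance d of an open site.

10

Open {W1, W2, W3}.
  Farthest demand point is S4 at distance 10 (to W3); all others are ≤ 10.
With {W1, W3, W4} the worst case is 10.
With {W2, W3, W4} the worst case is 10.
No size-3 selection achieves below 10.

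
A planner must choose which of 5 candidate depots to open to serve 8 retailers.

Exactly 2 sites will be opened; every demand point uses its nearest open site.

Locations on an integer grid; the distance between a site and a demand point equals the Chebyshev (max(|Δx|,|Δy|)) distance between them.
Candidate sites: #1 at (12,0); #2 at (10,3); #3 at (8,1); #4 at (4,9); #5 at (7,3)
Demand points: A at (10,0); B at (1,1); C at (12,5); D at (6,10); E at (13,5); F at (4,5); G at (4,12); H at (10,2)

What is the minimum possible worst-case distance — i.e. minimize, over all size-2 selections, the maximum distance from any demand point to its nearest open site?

Open {#4, #5}.
  Farthest demand point is B at distance 6 (to #5); all others are ≤ 6.
With {#3, #4} the worst case is 7.
With {#1, #4} the worst case is 8.
No size-2 selection achieves below 6.

6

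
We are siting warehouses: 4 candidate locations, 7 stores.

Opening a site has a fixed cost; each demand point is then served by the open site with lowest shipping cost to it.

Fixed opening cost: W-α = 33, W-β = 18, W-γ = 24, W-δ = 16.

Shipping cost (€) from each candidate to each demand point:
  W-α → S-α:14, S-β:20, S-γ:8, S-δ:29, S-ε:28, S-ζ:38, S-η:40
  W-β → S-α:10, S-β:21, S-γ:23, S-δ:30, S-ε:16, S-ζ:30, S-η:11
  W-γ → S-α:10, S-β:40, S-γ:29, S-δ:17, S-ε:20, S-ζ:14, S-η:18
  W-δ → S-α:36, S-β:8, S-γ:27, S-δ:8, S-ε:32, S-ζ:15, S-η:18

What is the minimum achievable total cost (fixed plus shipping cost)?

125

Open {W-β, W-δ}: assign each demand point to its cheapest open site.
  S-α→W-β 10, S-β→W-δ 8, S-γ→W-β 23, S-δ→W-δ 8, S-ε→W-β 16, S-ζ→W-δ 15, S-η→W-β 11
  shipping cost 91, fixed 34 → total 125.
Compare {W-α, W-β, W-δ}: shipping cost 76 + fixed 67 = 143.
Compare {W-γ, W-δ}: shipping cost 105 + fixed 40 = 145.
Compare {W-α, W-δ}: shipping cost 99 + fixed 49 = 148.
All other subsets cost ≥ 143. Minimum total cost: 125.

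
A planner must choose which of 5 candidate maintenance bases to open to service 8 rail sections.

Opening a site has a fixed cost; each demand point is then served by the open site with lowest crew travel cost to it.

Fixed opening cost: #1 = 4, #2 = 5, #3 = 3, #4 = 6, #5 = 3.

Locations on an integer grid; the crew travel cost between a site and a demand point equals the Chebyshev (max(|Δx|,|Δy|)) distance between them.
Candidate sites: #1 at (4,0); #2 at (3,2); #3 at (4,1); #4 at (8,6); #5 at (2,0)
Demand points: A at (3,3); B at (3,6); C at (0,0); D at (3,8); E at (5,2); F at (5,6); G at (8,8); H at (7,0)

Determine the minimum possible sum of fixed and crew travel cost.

34

Open {#3, #4}: assign each demand point to its cheapest open site.
  A→#3 2, B→#3 5, C→#3 4, D→#4 5, E→#3 1, F→#4 3, G→#4 2, H→#3 3
  crew travel cost 25, fixed 9 → total 34.
Compare {#2}: crew travel cost 30 + fixed 5 = 35.
Compare {#2, #4}: crew travel cost 24 + fixed 11 = 35.
Compare {#3, #4, #5}: crew travel cost 23 + fixed 12 = 35.
All other subsets cost ≥ 35. Minimum total cost: 34.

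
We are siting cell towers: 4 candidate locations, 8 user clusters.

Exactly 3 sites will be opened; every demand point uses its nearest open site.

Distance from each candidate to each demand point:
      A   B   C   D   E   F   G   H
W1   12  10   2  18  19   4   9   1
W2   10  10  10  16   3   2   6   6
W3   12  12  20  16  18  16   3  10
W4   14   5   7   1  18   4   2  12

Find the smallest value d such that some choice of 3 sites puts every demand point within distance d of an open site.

10

Open {W1, W2, W4}.
  Farthest demand point is A at distance 10 (to W2); all others are ≤ 10.
With {W2, W3, W4} the worst case is 10.
With {W1, W2, W3} the worst case is 16.
No size-3 selection achieves below 10.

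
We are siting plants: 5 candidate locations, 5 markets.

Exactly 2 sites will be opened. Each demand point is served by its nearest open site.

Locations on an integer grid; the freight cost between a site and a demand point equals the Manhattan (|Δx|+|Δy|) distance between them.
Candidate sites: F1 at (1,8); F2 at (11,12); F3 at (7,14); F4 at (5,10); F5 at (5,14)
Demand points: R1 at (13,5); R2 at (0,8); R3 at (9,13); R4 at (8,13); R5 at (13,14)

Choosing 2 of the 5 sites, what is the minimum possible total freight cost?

Open {F1, F2}.
  R1→F2 9, R2→F1 1, R3→F2 3, R4→F2 4, R5→F2 4  ⇒ total 21.
Compare {F1, F3}: total 27.
Compare {F2, F4}: total 27.
No size-2 selection does better; minimum is 21.

21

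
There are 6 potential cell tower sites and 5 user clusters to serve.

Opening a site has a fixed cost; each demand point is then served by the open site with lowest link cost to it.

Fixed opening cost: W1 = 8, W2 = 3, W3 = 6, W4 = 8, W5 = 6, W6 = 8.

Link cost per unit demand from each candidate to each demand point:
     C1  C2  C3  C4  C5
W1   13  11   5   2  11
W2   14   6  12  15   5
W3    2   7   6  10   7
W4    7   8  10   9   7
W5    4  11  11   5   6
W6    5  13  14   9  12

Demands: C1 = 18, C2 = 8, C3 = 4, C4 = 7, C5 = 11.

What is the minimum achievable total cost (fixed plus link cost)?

190

Open {W1, W2, W3}: assign each demand point to its cheapest open site.
  C1→W3 18×2=36, C2→W2 8×6=48, C3→W1 4×5=20, C4→W1 7×2=14, C5→W2 11×5=55
  link cost 173, fixed 17 → total 190.
Compare {W1, W2, W3, W5}: link cost 173 + fixed 23 = 196.
Compare {W1, W2, W3, W4}: link cost 173 + fixed 25 = 198.
Compare {W1, W2, W3, W6}: link cost 173 + fixed 25 = 198.
All other subsets cost ≥ 196. Minimum total cost: 190.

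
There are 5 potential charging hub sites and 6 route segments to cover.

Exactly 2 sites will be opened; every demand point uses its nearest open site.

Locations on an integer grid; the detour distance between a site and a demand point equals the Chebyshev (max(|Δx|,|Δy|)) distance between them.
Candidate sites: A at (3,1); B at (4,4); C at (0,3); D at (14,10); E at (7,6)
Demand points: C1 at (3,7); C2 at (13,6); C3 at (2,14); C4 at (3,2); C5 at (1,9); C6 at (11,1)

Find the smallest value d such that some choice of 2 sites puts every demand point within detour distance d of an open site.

Open {A, E}.
  Farthest demand point is C3 at detour distance 8 (to E); all others are ≤ 8.
With {B, E} the worst case is 8.
With {C, E} the worst case is 8.
No size-2 selection achieves below 8.

8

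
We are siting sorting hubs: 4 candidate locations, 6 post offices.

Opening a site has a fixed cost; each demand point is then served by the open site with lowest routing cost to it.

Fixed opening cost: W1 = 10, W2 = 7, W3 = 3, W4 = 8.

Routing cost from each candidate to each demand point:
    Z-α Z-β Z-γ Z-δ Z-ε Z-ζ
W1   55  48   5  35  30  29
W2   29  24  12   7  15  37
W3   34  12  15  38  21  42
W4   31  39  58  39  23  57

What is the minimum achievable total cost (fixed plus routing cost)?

Open {W1, W2, W3}: assign each demand point to its cheapest open site.
  Z-α→W2 29, Z-β→W3 12, Z-γ→W1 5, Z-δ→W2 7, Z-ε→W2 15, Z-ζ→W1 29
  routing cost 97, fixed 20 → total 117.
Compare {W2, W3}: routing cost 112 + fixed 10 = 122.
Compare {W1, W2, W3, W4}: routing cost 97 + fixed 28 = 125.
Compare {W1, W2}: routing cost 109 + fixed 17 = 126.
All other subsets cost ≥ 122. Minimum total cost: 117.

117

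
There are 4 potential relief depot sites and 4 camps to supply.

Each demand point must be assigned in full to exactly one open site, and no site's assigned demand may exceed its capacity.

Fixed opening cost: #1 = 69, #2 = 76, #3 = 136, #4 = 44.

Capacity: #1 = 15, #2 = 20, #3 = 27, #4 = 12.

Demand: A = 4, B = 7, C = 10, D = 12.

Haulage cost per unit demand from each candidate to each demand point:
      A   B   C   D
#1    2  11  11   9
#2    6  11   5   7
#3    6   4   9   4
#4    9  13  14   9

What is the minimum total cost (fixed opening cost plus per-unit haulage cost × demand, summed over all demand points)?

Open {#2, #3}; cheapest assignment that respects the capacities:
  #2 (cap 20, load 14): A, C — cost 4×6 + 10×5 = 74
  #3 (cap 27, load 19): B, D — cost 7×4 + 12×4 = 76
  Shipping 150, fixed 212 → total 362.
  Any other capacity-feasible assignment to {#2, #3} ships for at least 150.
Compare {#1, #3}: its best feasible assignment gives total 399.
Compare {#2, #3, #4}: its best feasible assignment gives total 406.
Every other set of open sites that can feasibly serve all demand totals ≥ 399 even under its best assignment. Minimum: 362.

362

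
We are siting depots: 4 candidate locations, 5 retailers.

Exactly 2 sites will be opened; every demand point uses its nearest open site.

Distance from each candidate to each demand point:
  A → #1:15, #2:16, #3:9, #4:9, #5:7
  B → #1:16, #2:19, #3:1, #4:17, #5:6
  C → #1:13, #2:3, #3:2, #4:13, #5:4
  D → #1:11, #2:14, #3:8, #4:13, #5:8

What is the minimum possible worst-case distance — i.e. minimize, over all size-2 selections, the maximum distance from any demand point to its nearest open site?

Open {A, C}.
  Farthest demand point is #1 at distance 13 (to C); all others are ≤ 13.
With {B, C} the worst case is 13.
With {C, D} the worst case is 13.
No size-2 selection achieves below 13.

13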